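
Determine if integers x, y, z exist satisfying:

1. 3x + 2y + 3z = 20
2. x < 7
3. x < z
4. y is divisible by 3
No

A contradictory subset is {3x + 2y + 3z = 20, y is divisible by 3}. No integer assignment can satisfy these jointly:

  - 3x + 2y + 3z = 20: is a linear equation tying the variables together
  - y is divisible by 3: restricts y to multiples of 3

Modular obstruction: writing y = 3y', every remaining term of the linear equation is divisible by 3, so the left side is ≡ 0 (mod 3); but the right side 20 ≡ 2 (mod 3). No integers can satisfy it.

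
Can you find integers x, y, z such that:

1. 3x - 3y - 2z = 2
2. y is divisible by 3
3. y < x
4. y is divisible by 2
Yes

Take x = 2, y = 0, z = 2. Substituting into each constraint:
  (1) 3(2) - 3(0) - 2(2) = 2 ✓
  (2) 0 = 3 × 0, remainder 0 ✓
  (3) 0 < 2 ✓
  (4) 0 = 2 × 0, remainder 0 ✓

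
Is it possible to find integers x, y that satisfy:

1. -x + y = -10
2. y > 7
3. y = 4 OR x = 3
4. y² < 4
No

A contradictory subset is {-x + y = -10, y > 7, y = 4 OR x = 3}. No integer assignment can satisfy these jointly:

  - -x + y = -10: is a linear equation tying the variables together
  - y > 7: bounds one variable relative to a constant
  - y = 4 OR x = 3: forces a choice: either y = 4 or x = 3

Split on the disjunction (y = 4 OR x = 3):
  • If y = 4: this contradicts the bound y ≥ 8.
  • If x = 3: the equation forces y = -7, which contradicts the bound y ≥ 8.
Both branches are infeasible, so the system has no integer solution.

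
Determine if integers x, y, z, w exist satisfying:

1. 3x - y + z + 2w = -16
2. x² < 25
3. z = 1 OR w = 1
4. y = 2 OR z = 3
Yes

Take x = -1, y = 2, z = 1, w = -6. Substituting into each constraint:
  (1) 3(-1) + (-2) + 1 + 2(-6) = -16 ✓
  (2) x² = (-1)² = 1, and 1 < 25 ✓
  (3) z = 1, target 1 ✓ (first branch holds)
  (4) y = 2, target 2 ✓ (first branch holds)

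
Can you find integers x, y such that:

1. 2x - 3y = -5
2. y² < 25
Yes

Take x = 2, y = 3. Substituting into each constraint:
  (1) 2(2) - 3(3) = -5 ✓
  (2) y² = (3)² = 9, and 9 < 25 ✓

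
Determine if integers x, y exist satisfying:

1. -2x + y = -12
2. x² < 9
Yes

Take x = 0, y = -12. Substituting into each constraint:
  (1) -2(0) + (-12) = -12 ✓
  (2) x² = (0)² = 0, and 0 < 9 ✓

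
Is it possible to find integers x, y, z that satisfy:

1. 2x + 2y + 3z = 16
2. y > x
Yes

Take x = -1, y = 0, z = 6. Substituting into each constraint:
  (1) 2(-1) + 2(0) + 3(6) = 16 ✓
  (2) 0 > -1 ✓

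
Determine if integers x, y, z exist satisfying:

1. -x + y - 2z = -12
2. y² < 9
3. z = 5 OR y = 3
Yes

Take x = 2, y = 0, z = 5. Substituting into each constraint:
  (1) (-2) + 0 - 2(5) = -12 ✓
  (2) y² = (0)² = 0, and 0 < 9 ✓
  (3) z = 5, target 5 ✓ (first branch holds)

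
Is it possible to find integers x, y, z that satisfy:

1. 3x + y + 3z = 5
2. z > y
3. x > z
Yes

Take x = 2, y = -1, z = 0. Substituting into each constraint:
  (1) 3(2) + (-1) + 3(0) = 5 ✓
  (2) 0 > -1 ✓
  (3) 2 > 0 ✓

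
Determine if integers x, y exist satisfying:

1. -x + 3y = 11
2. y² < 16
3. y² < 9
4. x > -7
Yes

Take x = -5, y = 2. Substituting into each constraint:
  (1) 5 + 3(2) = 11 ✓
  (2) y² = (2)² = 4, and 4 < 16 ✓
  (3) y² = (2)² = 4, and 4 < 9 ✓
  (4) -5 > -7 ✓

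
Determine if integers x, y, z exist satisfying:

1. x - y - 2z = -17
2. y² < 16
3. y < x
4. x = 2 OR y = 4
Yes

Take x = 2, y = 1, z = 9. Substituting into each constraint:
  (1) 2 + (-1) - 2(9) = -17 ✓
  (2) y² = (1)² = 1, and 1 < 16 ✓
  (3) 1 < 2 ✓
  (4) x = 2, target 2 ✓ (first branch holds)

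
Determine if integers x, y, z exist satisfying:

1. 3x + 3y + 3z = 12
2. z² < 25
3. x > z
Yes

Take x = 0, y = 5, z = -1. Substituting into each constraint:
  (1) 3(0) + 3(5) + 3(-1) = 12 ✓
  (2) z² = (-1)² = 1, and 1 < 25 ✓
  (3) 0 > -1 ✓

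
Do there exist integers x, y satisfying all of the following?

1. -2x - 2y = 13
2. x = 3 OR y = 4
No

Even the single constraint (-2x - 2y = 13) is infeasible over the integers.

  - -2x - 2y = 13: every term on the left is divisible by 2, so the LHS ≡ 0 (mod 2), but the RHS 13 is not — no integer solution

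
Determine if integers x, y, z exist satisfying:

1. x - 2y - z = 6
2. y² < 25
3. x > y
Yes

Take x = 0, y = -1, z = -4. Substituting into each constraint:
  (1) 0 - 2(-1) + 4 = 6 ✓
  (2) y² = (-1)² = 1, and 1 < 25 ✓
  (3) 0 > -1 ✓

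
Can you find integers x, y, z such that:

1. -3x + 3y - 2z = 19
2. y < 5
Yes

Take x = -7, y = 0, z = 1. Substituting into each constraint:
  (1) -3(-7) + 3(0) - 2(1) = 19 ✓
  (2) 0 < 5 ✓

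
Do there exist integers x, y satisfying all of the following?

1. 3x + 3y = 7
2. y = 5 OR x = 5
No

Even the single constraint (3x + 3y = 7) is infeasible over the integers.

  - 3x + 3y = 7: every term on the left is divisible by 3, so the LHS ≡ 0 (mod 3), but the RHS 7 is not — no integer solution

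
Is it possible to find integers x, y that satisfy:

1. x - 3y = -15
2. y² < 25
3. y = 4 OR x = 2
Yes

Take x = -3, y = 4. Substituting into each constraint:
  (1) (-3) - 3(4) = -15 ✓
  (2) y² = (4)² = 16, and 16 < 25 ✓
  (3) y = 4, target 4 ✓ (first branch holds)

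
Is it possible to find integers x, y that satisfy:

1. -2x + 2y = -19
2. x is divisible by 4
No

Even the single constraint (-2x + 2y = -19) is infeasible over the integers.

  - -2x + 2y = -19: every term on the left is divisible by 2, so the LHS ≡ 0 (mod 2), but the RHS -19 is not — no integer solution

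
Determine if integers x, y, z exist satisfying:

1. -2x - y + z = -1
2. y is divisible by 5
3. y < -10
Yes

Take x = 0, y = -15, z = -16. Substituting into each constraint:
  (1) -2(0) + 15 + (-16) = -1 ✓
  (2) -15 = 5 × -3, remainder 0 ✓
  (3) -15 < -10 ✓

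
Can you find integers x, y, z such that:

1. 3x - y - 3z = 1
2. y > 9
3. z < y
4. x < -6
Yes

Take x = -7, y = 11, z = -11. Substituting into each constraint:
  (1) 3(-7) + (-11) - 3(-11) = 1 ✓
  (2) 11 > 9 ✓
  (3) -11 < 11 ✓
  (4) -7 < -6 ✓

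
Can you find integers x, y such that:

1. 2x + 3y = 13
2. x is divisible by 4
Yes

Take x = -4, y = 7. Substituting into each constraint:
  (1) 2(-4) + 3(7) = 13 ✓
  (2) -4 = 4 × -1, remainder 0 ✓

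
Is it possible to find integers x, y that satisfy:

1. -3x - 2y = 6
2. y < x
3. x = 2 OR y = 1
Yes

Take x = 2, y = -6. Substituting into each constraint:
  (1) -3(2) - 2(-6) = 6 ✓
  (2) -6 < 2 ✓
  (3) x = 2, target 2 ✓ (first branch holds)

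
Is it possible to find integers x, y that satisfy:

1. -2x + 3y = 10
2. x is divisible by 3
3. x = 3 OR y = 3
No

A contradictory subset is {-2x + 3y = 10, x = 3 OR y = 3}. No integer assignment can satisfy these jointly:

  - -2x + 3y = 10: is a linear equation tying the variables together
  - x = 3 OR y = 3: forces a choice: either x = 3 or y = 3

Split on the disjunction (x = 3 OR y = 3):
  • If x = 3: with x = 3, every remaining term of the linear equation is divisible by 3, so the left side is ≡ 0 (mod 3); but the right side 16 ≡ 1 (mod 3). No integers can satisfy it.
  • If y = 3: with y = 3, every remaining term of the linear equation is divisible by 2, so the left side is ≡ 0 (mod 2); but the right side 1 ≡ 1 (mod 2). No integers can satisfy it.
Both branches are infeasible, so the system has no integer solution.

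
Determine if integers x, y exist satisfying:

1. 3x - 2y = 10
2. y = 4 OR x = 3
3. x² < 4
No

The full constraint system is jointly infeasible over the integers. Each constraint and what it forces:

  - 3x - 2y = 10: is a linear equation tying the variables together
  - y = 4 OR x = 3: forces a choice: either y = 4 or x = 3
  - x² < 4: restricts x to |x| ≤ 1

Split on the disjunction (y = 4 OR x = 3):
  • If y = 4: the equation forces x = 6, but x² < 4 requires |x| ≤ 1.
  • If x = 3: this contradicts x² < 4, which requires |x| ≤ 1.
Both branches are infeasible, so the system has no integer solution.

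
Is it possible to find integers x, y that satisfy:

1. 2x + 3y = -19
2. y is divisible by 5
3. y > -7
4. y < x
Yes

Take x = -2, y = -5. Substituting into each constraint:
  (1) 2(-2) + 3(-5) = -19 ✓
  (2) -5 = 5 × -1, remainder 0 ✓
  (3) -5 > -7 ✓
  (4) -5 < -2 ✓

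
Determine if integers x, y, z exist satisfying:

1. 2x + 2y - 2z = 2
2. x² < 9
Yes

Take x = 0, y = 1, z = 0. Substituting into each constraint:
  (1) 2(0) + 2(1) - 2(0) = 2 ✓
  (2) x² = (0)² = 0, and 0 < 9 ✓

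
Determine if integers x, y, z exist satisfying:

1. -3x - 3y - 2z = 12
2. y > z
Yes

Take x = -5, y = 1, z = 0. Substituting into each constraint:
  (1) -3(-5) - 3(1) - 2(0) = 12 ✓
  (2) 1 > 0 ✓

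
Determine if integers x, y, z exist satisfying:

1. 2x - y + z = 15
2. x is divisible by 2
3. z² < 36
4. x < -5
Yes

Take x = -52, y = -117, z = 2. Substituting into each constraint:
  (1) 2(-52) + 117 + 2 = 15 ✓
  (2) -52 = 2 × -26, remainder 0 ✓
  (3) z² = (2)² = 4, and 4 < 36 ✓
  (4) -52 < -5 ✓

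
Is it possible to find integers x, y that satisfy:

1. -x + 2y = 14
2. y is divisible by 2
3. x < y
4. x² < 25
Yes

Take x = -2, y = 6. Substituting into each constraint:
  (1) 2 + 2(6) = 14 ✓
  (2) 6 = 2 × 3, remainder 0 ✓
  (3) -2 < 6 ✓
  (4) x² = (-2)² = 4, and 4 < 25 ✓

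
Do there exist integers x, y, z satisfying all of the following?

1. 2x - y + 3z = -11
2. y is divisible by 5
Yes

Take x = 2, y = 0, z = -5. Substituting into each constraint:
  (1) 2(2) + 0 + 3(-5) = -11 ✓
  (2) 0 = 5 × 0, remainder 0 ✓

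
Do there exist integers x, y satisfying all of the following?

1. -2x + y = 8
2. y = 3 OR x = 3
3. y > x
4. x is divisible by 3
Yes

Take x = 3, y = 14. Substituting into each constraint:
  (1) -2(3) + 14 = 8 ✓
  (2) x = 3, target 3 ✓ (second branch holds)
  (3) 14 > 3 ✓
  (4) 3 = 3 × 1, remainder 0 ✓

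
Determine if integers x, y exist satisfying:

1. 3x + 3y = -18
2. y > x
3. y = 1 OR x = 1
Yes

Take x = -7, y = 1. Substituting into each constraint:
  (1) 3(-7) + 3(1) = -18 ✓
  (2) 1 > -7 ✓
  (3) y = 1, target 1 ✓ (first branch holds)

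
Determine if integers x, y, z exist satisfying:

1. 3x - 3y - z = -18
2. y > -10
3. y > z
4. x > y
Yes

Take x = 23, y = 22, z = 21. Substituting into each constraint:
  (1) 3(23) - 3(22) + (-21) = -18 ✓
  (2) 22 > -10 ✓
  (3) 22 > 21 ✓
  (4) 23 > 22 ✓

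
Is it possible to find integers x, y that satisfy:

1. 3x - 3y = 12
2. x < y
No

The full constraint system is jointly infeasible over the integers. Each constraint and what it forces:

  - 3x - 3y = 12: is a linear equation tying the variables together
  - x < y: bounds one variable relative to another variable

From the equation, x − y = 4, i.e. y − x = -4; but y > x requires y − x ≥ 1. Contradiction.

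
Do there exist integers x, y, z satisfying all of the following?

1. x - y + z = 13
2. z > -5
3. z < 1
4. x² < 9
Yes

Take x = 0, y = -13, z = 0. Substituting into each constraint:
  (1) 0 + 13 + 0 = 13 ✓
  (2) 0 > -5 ✓
  (3) 0 < 1 ✓
  (4) x² = (0)² = 0, and 0 < 9 ✓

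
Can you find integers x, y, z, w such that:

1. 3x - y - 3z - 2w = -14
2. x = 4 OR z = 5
Yes

Take x = 0, y = -1, z = 5, w = 0. Substituting into each constraint:
  (1) 3(0) + 1 - 3(5) - 2(0) = -14 ✓
  (2) z = 5, target 5 ✓ (second branch holds)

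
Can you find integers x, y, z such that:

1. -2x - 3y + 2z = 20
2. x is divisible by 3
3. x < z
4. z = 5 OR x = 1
No

A contradictory subset is {-2x - 3y + 2z = 20, x is divisible by 3, z = 5 OR x = 1}. No integer assignment can satisfy these jointly:

  - -2x - 3y + 2z = 20: is a linear equation tying the variables together
  - x is divisible by 3: restricts x to multiples of 3
  - z = 5 OR x = 1: forces a choice: either z = 5 or x = 1

Split on the disjunction (z = 5 OR x = 1):
  • If z = 5: with z = 5, writing x = 3x', every remaining term of the linear equation is divisible by 3, so the left side is ≡ 0 (mod 3); but the right side 10 ≡ 1 (mod 3). No integers can satisfy it.
  • If x = 1: this contradicts the divisibility constraint — 1 is not a multiple of 3.
Both branches are infeasible, so the system has no integer solution.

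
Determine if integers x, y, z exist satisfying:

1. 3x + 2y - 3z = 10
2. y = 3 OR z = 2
Yes

Take x = 4, y = 2, z = 2. Substituting into each constraint:
  (1) 3(4) + 2(2) - 3(2) = 10 ✓
  (2) z = 2, target 2 ✓ (second branch holds)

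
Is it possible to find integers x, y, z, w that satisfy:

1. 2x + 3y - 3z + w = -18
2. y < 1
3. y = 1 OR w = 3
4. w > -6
Yes

Take x = -9, y = 0, z = 1, w = 3. Substituting into each constraint:
  (1) 2(-9) + 3(0) - 3(1) + 3 = -18 ✓
  (2) 0 < 1 ✓
  (3) w = 3, target 3 ✓ (second branch holds)
  (4) 3 > -6 ✓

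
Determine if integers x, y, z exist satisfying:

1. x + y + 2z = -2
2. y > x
Yes

Take x = -2, y = 0, z = 0. Substituting into each constraint:
  (1) (-2) + 0 + 2(0) = -2 ✓
  (2) 0 > -2 ✓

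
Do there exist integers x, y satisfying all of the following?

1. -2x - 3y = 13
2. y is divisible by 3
Yes

Take x = 7, y = -9. Substituting into each constraint:
  (1) -2(7) - 3(-9) = 13 ✓
  (2) -9 = 3 × -3, remainder 0 ✓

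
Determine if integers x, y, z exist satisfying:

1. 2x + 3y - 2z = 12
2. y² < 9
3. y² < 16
Yes

Take x = 0, y = 0, z = -6. Substituting into each constraint:
  (1) 2(0) + 3(0) - 2(-6) = 12 ✓
  (2) y² = (0)² = 0, and 0 < 9 ✓
  (3) y² = (0)² = 0, and 0 < 16 ✓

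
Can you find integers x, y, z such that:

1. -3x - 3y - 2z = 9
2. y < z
Yes

Take x = -7, y = 2, z = 3. Substituting into each constraint:
  (1) -3(-7) - 3(2) - 2(3) = 9 ✓
  (2) 2 < 3 ✓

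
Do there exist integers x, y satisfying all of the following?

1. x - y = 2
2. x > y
Yes

Take x = 0, y = -2. Substituting into each constraint:
  (1) 0 + 2 = 2 ✓
  (2) 0 > -2 ✓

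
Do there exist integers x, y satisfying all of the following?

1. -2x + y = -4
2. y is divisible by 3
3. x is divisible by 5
Yes

Take x = -10, y = -24. Substituting into each constraint:
  (1) -2(-10) + (-24) = -4 ✓
  (2) -24 = 3 × -8, remainder 0 ✓
  (3) -10 = 5 × -2, remainder 0 ✓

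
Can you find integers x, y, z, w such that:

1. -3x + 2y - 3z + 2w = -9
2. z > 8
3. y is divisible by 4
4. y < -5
Yes

Take x = -10, y = -8, z = 9, w = 2. Substituting into each constraint:
  (1) -3(-10) + 2(-8) - 3(9) + 2(2) = -9 ✓
  (2) 9 > 8 ✓
  (3) -8 = 4 × -2, remainder 0 ✓
  (4) -8 < -5 ✓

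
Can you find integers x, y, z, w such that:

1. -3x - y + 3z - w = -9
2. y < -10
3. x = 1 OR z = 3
Yes

Take x = 10, y = -12, z = 3, w = 0. Substituting into each constraint:
  (1) -3(10) + 12 + 3(3) + 0 = -9 ✓
  (2) -12 < -10 ✓
  (3) z = 3, target 3 ✓ (second branch holds)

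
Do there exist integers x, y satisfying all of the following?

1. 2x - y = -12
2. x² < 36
Yes

Take x = 0, y = 12. Substituting into each constraint:
  (1) 2(0) + (-12) = -12 ✓
  (2) x² = (0)² = 0, and 0 < 36 ✓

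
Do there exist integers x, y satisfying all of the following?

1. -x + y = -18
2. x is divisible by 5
Yes

Take x = 0, y = -18. Substituting into each constraint:
  (1) 0 + (-18) = -18 ✓
  (2) 0 = 5 × 0, remainder 0 ✓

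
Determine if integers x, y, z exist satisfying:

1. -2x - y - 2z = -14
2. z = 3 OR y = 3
Yes

Take x = 3, y = 2, z = 3. Substituting into each constraint:
  (1) -2(3) + (-2) - 2(3) = -14 ✓
  (2) z = 3, target 3 ✓ (first branch holds)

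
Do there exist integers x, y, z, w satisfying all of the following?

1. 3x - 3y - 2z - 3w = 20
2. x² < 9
Yes

Take x = 0, y = 0, z = 2, w = -8. Substituting into each constraint:
  (1) 3(0) - 3(0) - 2(2) - 3(-8) = 20 ✓
  (2) x² = (0)² = 0, and 0 < 9 ✓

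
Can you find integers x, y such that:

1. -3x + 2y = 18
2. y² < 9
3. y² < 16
Yes

Take x = -6, y = 0. Substituting into each constraint:
  (1) -3(-6) + 2(0) = 18 ✓
  (2) y² = (0)² = 0, and 0 < 9 ✓
  (3) y² = (0)² = 0, and 0 < 16 ✓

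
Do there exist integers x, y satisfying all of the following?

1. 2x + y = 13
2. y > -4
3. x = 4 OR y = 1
Yes

Take x = 4, y = 5. Substituting into each constraint:
  (1) 2(4) + 5 = 13 ✓
  (2) 5 > -4 ✓
  (3) x = 4, target 4 ✓ (first branch holds)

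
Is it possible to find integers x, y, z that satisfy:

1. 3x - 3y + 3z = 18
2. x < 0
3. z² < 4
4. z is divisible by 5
Yes

Take x = -1, y = -7, z = 0. Substituting into each constraint:
  (1) 3(-1) - 3(-7) + 3(0) = 18 ✓
  (2) -1 < 0 ✓
  (3) z² = (0)² = 0, and 0 < 4 ✓
  (4) 0 = 5 × 0, remainder 0 ✓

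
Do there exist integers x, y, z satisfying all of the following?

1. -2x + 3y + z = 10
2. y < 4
Yes

Take x = -5, y = 0, z = 0. Substituting into each constraint:
  (1) -2(-5) + 3(0) + 0 = 10 ✓
  (2) 0 < 4 ✓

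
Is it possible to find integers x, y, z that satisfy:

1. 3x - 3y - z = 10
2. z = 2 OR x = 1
Yes

Take x = 1, y = -4, z = 5. Substituting into each constraint:
  (1) 3(1) - 3(-4) + (-5) = 10 ✓
  (2) x = 1, target 1 ✓ (second branch holds)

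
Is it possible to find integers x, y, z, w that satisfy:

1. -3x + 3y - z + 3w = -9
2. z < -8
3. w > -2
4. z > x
Yes

Take x = -10, y = -16, z = -9, w = 0. Substituting into each constraint:
  (1) -3(-10) + 3(-16) + 9 + 3(0) = -9 ✓
  (2) -9 < -8 ✓
  (3) 0 > -2 ✓
  (4) -9 > -10 ✓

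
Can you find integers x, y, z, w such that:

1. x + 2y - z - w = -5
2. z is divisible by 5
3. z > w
Yes

Take x = -6, y = 0, z = 0, w = -1. Substituting into each constraint:
  (1) (-6) + 2(0) + 0 + 1 = -5 ✓
  (2) 0 = 5 × 0, remainder 0 ✓
  (3) 0 > -1 ✓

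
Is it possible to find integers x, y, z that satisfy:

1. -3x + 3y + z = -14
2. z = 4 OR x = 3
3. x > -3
Yes

Take x = 3, y = 0, z = -5. Substituting into each constraint:
  (1) -3(3) + 3(0) + (-5) = -14 ✓
  (2) x = 3, target 3 ✓ (second branch holds)
  (3) 3 > -3 ✓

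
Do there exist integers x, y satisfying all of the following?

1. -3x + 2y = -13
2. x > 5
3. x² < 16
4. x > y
No

A contradictory subset is {x > 5, x² < 16}. No integer assignment can satisfy these jointly:

  - x > 5: bounds one variable relative to a constant
  - x² < 16: restricts x to |x| ≤ 3

Direct contradiction: the bounds on x require x ≥ 6 and x ≤ 3 simultaneously, which is empty.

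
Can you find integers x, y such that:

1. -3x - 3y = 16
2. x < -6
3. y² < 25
No

Even the single constraint (-3x - 3y = 16) is infeasible over the integers.

  - -3x - 3y = 16: every term on the left is divisible by 3, so the LHS ≡ 0 (mod 3), but the RHS 16 is not — no integer solution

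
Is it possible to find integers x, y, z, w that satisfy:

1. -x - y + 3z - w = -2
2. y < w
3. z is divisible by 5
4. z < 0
Yes

Take x = -14, y = 0, z = -5, w = 1. Substituting into each constraint:
  (1) 14 + 0 + 3(-5) + (-1) = -2 ✓
  (2) 0 < 1 ✓
  (3) -5 = 5 × -1, remainder 0 ✓
  (4) -5 < 0 ✓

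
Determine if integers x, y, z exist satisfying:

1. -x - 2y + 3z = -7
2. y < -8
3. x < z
Yes

Take x = -14, y = -9, z = -13. Substituting into each constraint:
  (1) 14 - 2(-9) + 3(-13) = -7 ✓
  (2) -9 < -8 ✓
  (3) -14 < -13 ✓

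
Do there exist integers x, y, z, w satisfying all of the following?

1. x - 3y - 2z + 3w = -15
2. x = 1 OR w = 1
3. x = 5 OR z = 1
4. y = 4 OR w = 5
Yes

Take x = -4, y = 4, z = 1, w = 1. Substituting into each constraint:
  (1) (-4) - 3(4) - 2(1) + 3(1) = -15 ✓
  (2) w = 1, target 1 ✓ (second branch holds)
  (3) z = 1, target 1 ✓ (second branch holds)
  (4) y = 4, target 4 ✓ (first branch holds)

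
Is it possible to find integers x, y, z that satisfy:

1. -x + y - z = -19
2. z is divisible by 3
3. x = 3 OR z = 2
Yes

Take x = 3, y = -16, z = 0. Substituting into each constraint:
  (1) (-3) + (-16) + 0 = -19 ✓
  (2) 0 = 3 × 0, remainder 0 ✓
  (3) x = 3, target 3 ✓ (first branch holds)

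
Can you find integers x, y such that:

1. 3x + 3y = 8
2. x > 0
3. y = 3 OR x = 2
No

Even the single constraint (3x + 3y = 8) is infeasible over the integers.

  - 3x + 3y = 8: every term on the left is divisible by 3, so the LHS ≡ 0 (mod 3), but the RHS 8 is not — no integer solution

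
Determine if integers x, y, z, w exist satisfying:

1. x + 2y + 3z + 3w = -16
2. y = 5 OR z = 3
Yes

Take x = 0, y = 1, z = 3, w = -9. Substituting into each constraint:
  (1) 0 + 2(1) + 3(3) + 3(-9) = -16 ✓
  (2) z = 3, target 3 ✓ (second branch holds)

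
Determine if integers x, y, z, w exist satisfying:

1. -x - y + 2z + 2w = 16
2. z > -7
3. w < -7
Yes

Take x = 0, y = -32, z = 0, w = -8. Substituting into each constraint:
  (1) 0 + 32 + 2(0) + 2(-8) = 16 ✓
  (2) 0 > -7 ✓
  (3) -8 < -7 ✓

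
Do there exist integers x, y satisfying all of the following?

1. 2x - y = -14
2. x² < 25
Yes

Take x = 0, y = 14. Substituting into each constraint:
  (1) 2(0) + (-14) = -14 ✓
  (2) x² = (0)² = 0, and 0 < 25 ✓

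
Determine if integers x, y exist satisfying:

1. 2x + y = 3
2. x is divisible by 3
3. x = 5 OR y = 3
Yes

Take x = 0, y = 3. Substituting into each constraint:
  (1) 2(0) + 3 = 3 ✓
  (2) 0 = 3 × 0, remainder 0 ✓
  (3) y = 3, target 3 ✓ (second branch holds)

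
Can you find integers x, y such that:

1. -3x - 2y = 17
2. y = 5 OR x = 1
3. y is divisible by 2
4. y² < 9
No

A contradictory subset is {-3x - 2y = 17, y = 5 OR x = 1, y² < 9}. No integer assignment can satisfy these jointly:

  - -3x - 2y = 17: is a linear equation tying the variables together
  - y = 5 OR x = 1: forces a choice: either y = 5 or x = 1
  - y² < 9: restricts y to |y| ≤ 2

Split on the disjunction (y = 5 OR x = 1):
  • If y = 5: this contradicts y² < 9, which requires |y| ≤ 2.
  • If x = 1: the equation forces y = -10, but y² < 9 requires |y| ≤ 2.
Both branches are infeasible, so the system has no integer solution.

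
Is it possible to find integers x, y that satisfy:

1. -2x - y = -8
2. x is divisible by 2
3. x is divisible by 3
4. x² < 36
Yes

Take x = 0, y = 8. Substituting into each constraint:
  (1) -2(0) + (-8) = -8 ✓
  (2) 0 = 2 × 0, remainder 0 ✓
  (3) 0 = 3 × 0, remainder 0 ✓
  (4) x² = (0)² = 0, and 0 < 36 ✓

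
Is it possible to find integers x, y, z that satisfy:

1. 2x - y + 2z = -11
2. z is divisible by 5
Yes

Take x = 0, y = 11, z = 0. Substituting into each constraint:
  (1) 2(0) + (-11) + 2(0) = -11 ✓
  (2) 0 = 5 × 0, remainder 0 ✓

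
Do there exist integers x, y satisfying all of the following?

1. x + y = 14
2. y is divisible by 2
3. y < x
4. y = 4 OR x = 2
Yes

Take x = 10, y = 4. Substituting into each constraint:
  (1) 10 + 4 = 14 ✓
  (2) 4 = 2 × 2, remainder 0 ✓
  (3) 4 < 10 ✓
  (4) y = 4, target 4 ✓ (first branch holds)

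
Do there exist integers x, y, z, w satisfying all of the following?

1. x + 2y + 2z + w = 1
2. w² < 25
Yes

Take x = 1, y = 0, z = 0, w = 0. Substituting into each constraint:
  (1) 1 + 2(0) + 2(0) + 0 = 1 ✓
  (2) w² = (0)² = 0, and 0 < 25 ✓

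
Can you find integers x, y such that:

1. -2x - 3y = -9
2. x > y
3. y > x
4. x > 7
No

A contradictory subset is {x > y, y > x}. No integer assignment can satisfy these jointly:

  - x > y: bounds one variable relative to another variable
  - y > x: bounds one variable relative to another variable

Direct contradiction: x > y and y > x cannot both hold.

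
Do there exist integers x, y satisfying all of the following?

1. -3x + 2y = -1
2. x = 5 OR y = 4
Yes

Take x = 3, y = 4. Substituting into each constraint:
  (1) -3(3) + 2(4) = -1 ✓
  (2) y = 4, target 4 ✓ (second branch holds)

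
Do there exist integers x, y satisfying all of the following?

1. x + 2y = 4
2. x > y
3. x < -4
No

The full constraint system is jointly infeasible over the integers. Each constraint and what it forces:

  - x + 2y = 4: is a linear equation tying the variables together
  - x > y: bounds one variable relative to another variable
  - x < -4: bounds one variable relative to a constant

Propagating the comparison: y < x and x ≤ -5 give y ≤ -6. Range argument: with x ∈ [−∞, -5], y ∈ [−∞, -6], the left side of the equation is at most -17, but the right side is 4 > -17. No integer solution exists.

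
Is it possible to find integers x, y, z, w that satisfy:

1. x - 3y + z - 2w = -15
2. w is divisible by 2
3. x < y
Yes

Take x = -1, y = 0, z = -14, w = 0. Substituting into each constraint:
  (1) (-1) - 3(0) + (-14) - 2(0) = -15 ✓
  (2) 0 = 2 × 0, remainder 0 ✓
  (3) -1 < 0 ✓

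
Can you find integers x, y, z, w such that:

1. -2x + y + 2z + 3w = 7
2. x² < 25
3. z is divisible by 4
Yes

Take x = 0, y = 7, z = 0, w = 0. Substituting into each constraint:
  (1) -2(0) + 7 + 2(0) + 3(0) = 7 ✓
  (2) x² = (0)² = 0, and 0 < 25 ✓
  (3) 0 = 4 × 0, remainder 0 ✓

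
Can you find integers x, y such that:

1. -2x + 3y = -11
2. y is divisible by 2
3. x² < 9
No

A contradictory subset is {-2x + 3y = -11, y is divisible by 2}. No integer assignment can satisfy these jointly:

  - -2x + 3y = -11: is a linear equation tying the variables together
  - y is divisible by 2: restricts y to multiples of 2

Modular obstruction: writing y = 2y', every remaining term of the linear equation is divisible by 2, so the left side is ≡ 0 (mod 2); but the right side -11 ≡ 1 (mod 2). No integers can satisfy it.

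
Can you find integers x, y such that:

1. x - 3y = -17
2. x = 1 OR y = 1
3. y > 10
No

The full constraint system is jointly infeasible over the integers. Each constraint and what it forces:

  - x - 3y = -17: is a linear equation tying the variables together
  - x = 1 OR y = 1: forces a choice: either x = 1 or y = 1
  - y > 10: bounds one variable relative to a constant

Split on the disjunction (x = 1 OR y = 1):
  • If x = 1: the equation forces y = 6, which contradicts the bound y ≥ 11.
  • If y = 1: this contradicts the bound y ≥ 11.
Both branches are infeasible, so the system has no integer solution.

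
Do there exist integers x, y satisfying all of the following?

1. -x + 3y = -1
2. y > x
Yes

Take x = -2, y = -1. Substituting into each constraint:
  (1) 2 + 3(-1) = -1 ✓
  (2) -1 > -2 ✓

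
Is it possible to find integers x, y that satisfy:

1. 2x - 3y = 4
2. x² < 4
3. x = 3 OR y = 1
No

The full constraint system is jointly infeasible over the integers. Each constraint and what it forces:

  - 2x - 3y = 4: is a linear equation tying the variables together
  - x² < 4: restricts x to |x| ≤ 1
  - x = 3 OR y = 1: forces a choice: either x = 3 or y = 1

Split on the disjunction (x = 3 OR y = 1):
  • If x = 3: this contradicts x² < 4, which requires |x| ≤ 1.
  • If y = 1: with y = 1, every remaining term of the linear equation is divisible by 2, so the left side is ≡ 0 (mod 2); but the right side 7 ≡ 1 (mod 2). No integers can satisfy it.
Both branches are infeasible, so the system has no integer solution.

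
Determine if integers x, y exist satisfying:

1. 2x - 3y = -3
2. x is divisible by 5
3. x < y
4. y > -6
Yes

Take x = 0, y = 1. Substituting into each constraint:
  (1) 2(0) - 3(1) = -3 ✓
  (2) 0 = 5 × 0, remainder 0 ✓
  (3) 0 < 1 ✓
  (4) 1 > -6 ✓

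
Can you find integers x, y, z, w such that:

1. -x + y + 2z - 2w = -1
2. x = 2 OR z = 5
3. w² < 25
Yes

Take x = 0, y = -11, z = 5, w = 0. Substituting into each constraint:
  (1) 0 + (-11) + 2(5) - 2(0) = -1 ✓
  (2) z = 5, target 5 ✓ (second branch holds)
  (3) w² = (0)² = 0, and 0 < 25 ✓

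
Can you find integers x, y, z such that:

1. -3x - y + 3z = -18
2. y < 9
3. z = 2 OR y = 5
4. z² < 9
Yes

Take x = 6, y = 6, z = 2. Substituting into each constraint:
  (1) -3(6) + (-6) + 3(2) = -18 ✓
  (2) 6 < 9 ✓
  (3) z = 2, target 2 ✓ (first branch holds)
  (4) z² = (2)² = 4, and 4 < 9 ✓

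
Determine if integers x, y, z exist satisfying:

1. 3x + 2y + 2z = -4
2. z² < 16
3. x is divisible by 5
Yes

Take x = 0, y = -2, z = 0. Substituting into each constraint:
  (1) 3(0) + 2(-2) + 2(0) = -4 ✓
  (2) z² = (0)² = 0, and 0 < 16 ✓
  (3) 0 = 5 × 0, remainder 0 ✓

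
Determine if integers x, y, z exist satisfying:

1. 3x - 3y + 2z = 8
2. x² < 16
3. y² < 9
Yes

Take x = 2, y = 0, z = 1. Substituting into each constraint:
  (1) 3(2) - 3(0) + 2(1) = 8 ✓
  (2) x² = (2)² = 4, and 4 < 16 ✓
  (3) y² = (0)² = 0, and 0 < 9 ✓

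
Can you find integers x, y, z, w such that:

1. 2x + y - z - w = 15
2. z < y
Yes

Take x = 7, y = 1, z = 0, w = 0. Substituting into each constraint:
  (1) 2(7) + 1 + 0 + 0 = 15 ✓
  (2) 0 < 1 ✓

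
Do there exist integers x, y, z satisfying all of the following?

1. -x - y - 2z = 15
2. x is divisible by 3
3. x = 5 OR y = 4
Yes

Take x = -3, y = 4, z = -8. Substituting into each constraint:
  (1) 3 + (-4) - 2(-8) = 15 ✓
  (2) -3 = 3 × -1, remainder 0 ✓
  (3) y = 4, target 4 ✓ (second branch holds)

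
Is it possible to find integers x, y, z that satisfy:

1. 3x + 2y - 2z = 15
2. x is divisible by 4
No

The full constraint system is jointly infeasible over the integers. Each constraint and what it forces:

  - 3x + 2y - 2z = 15: is a linear equation tying the variables together
  - x is divisible by 4: restricts x to multiples of 4

Modular obstruction: writing x = 4x', every remaining term of the linear equation is divisible by 2, so the left side is ≡ 0 (mod 2); but the right side 15 ≡ 1 (mod 2). No integers can satisfy it.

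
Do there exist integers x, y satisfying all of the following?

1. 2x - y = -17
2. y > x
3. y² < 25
Yes

Take x = -9, y = -1. Substituting into each constraint:
  (1) 2(-9) + 1 = -17 ✓
  (2) -1 > -9 ✓
  (3) y² = (-1)² = 1, and 1 < 25 ✓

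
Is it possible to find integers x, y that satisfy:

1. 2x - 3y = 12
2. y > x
Yes

Take x = -15, y = -14. Substituting into each constraint:
  (1) 2(-15) - 3(-14) = 12 ✓
  (2) -14 > -15 ✓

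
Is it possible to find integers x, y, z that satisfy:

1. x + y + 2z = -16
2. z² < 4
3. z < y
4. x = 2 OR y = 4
Yes

Take x = -20, y = 4, z = 0. Substituting into each constraint:
  (1) (-20) + 4 + 2(0) = -16 ✓
  (2) z² = (0)² = 0, and 0 < 4 ✓
  (3) 0 < 4 ✓
  (4) y = 4, target 4 ✓ (second branch holds)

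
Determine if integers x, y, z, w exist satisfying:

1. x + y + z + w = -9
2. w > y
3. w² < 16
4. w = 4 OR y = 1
Yes

Take x = -12, y = 1, z = 0, w = 2. Substituting into each constraint:
  (1) (-12) + 1 + 0 + 2 = -9 ✓
  (2) 2 > 1 ✓
  (3) w² = (2)² = 4, and 4 < 16 ✓
  (4) y = 1, target 1 ✓ (second branch holds)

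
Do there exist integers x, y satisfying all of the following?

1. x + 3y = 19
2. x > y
Yes

Take x = 7, y = 4. Substituting into each constraint:
  (1) 7 + 3(4) = 19 ✓
  (2) 7 > 4 ✓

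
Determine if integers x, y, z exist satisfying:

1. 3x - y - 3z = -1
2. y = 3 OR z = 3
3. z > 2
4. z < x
Yes

Take x = 4, y = 4, z = 3. Substituting into each constraint:
  (1) 3(4) + (-4) - 3(3) = -1 ✓
  (2) z = 3, target 3 ✓ (second branch holds)
  (3) 3 > 2 ✓
  (4) 3 < 4 ✓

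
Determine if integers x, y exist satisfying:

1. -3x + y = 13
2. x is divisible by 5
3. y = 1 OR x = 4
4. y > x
No

A contradictory subset is {-3x + y = 13, x is divisible by 5, y = 1 OR x = 4}. No integer assignment can satisfy these jointly:

  - -3x + y = 13: is a linear equation tying the variables together
  - x is divisible by 5: restricts x to multiples of 5
  - y = 1 OR x = 4: forces a choice: either y = 1 or x = 4

Split on the disjunction (y = 1 OR x = 4):
  • If y = 1: with y = 1, writing x = 5x', every remaining term of the linear equation is divisible by 15, so the left side is ≡ 0 (mod 15); but the right side 12 ≡ 12 (mod 15). No integers can satisfy it.
  • If x = 4: this contradicts the divisibility constraint — 4 is not a multiple of 5.
Both branches are infeasible, so the system has no integer solution.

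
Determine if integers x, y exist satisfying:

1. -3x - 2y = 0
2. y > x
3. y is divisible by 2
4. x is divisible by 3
Yes

Take x = -12, y = 18. Substituting into each constraint:
  (1) -3(-12) - 2(18) = 0 ✓
  (2) 18 > -12 ✓
  (3) 18 = 2 × 9, remainder 0 ✓
  (4) -12 = 3 × -4, remainder 0 ✓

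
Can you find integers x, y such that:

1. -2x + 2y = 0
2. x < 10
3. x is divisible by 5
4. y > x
No

A contradictory subset is {-2x + 2y = 0, y > x}. No integer assignment can satisfy these jointly:

  - -2x + 2y = 0: is a linear equation tying the variables together
  - y > x: bounds one variable relative to another variable

From the equation, x − y = 0, i.e. y − x = 0; but y > x requires y − x ≥ 1. Contradiction.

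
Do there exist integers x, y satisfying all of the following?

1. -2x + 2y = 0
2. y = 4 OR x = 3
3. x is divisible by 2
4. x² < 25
Yes

Take x = 4, y = 4. Substituting into each constraint:
  (1) -2(4) + 2(4) = 0 ✓
  (2) y = 4, target 4 ✓ (first branch holds)
  (3) 4 = 2 × 2, remainder 0 ✓
  (4) x² = (4)² = 16, and 16 < 25 ✓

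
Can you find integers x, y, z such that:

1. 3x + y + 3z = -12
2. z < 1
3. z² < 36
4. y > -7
Yes

Take x = 0, y = 0, z = -4. Substituting into each constraint:
  (1) 3(0) + 0 + 3(-4) = -12 ✓
  (2) -4 < 1 ✓
  (3) z² = (-4)² = 16, and 16 < 36 ✓
  (4) 0 > -7 ✓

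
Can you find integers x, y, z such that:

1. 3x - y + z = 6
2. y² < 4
Yes

Take x = 0, y = 0, z = 6. Substituting into each constraint:
  (1) 3(0) + 0 + 6 = 6 ✓
  (2) y² = (0)² = 0, and 0 < 4 ✓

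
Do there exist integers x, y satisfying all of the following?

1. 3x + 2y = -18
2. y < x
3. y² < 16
No

The full constraint system is jointly infeasible over the integers. Each constraint and what it forces:

  - 3x + 2y = -18: is a linear equation tying the variables together
  - y < x: bounds one variable relative to another variable
  - y² < 16: restricts y to |y| ≤ 3

Propagating the comparison: x > y and y ≥ -3 give x ≥ -2. Range argument: with x ∈ [-2, ∞], y ∈ [-3, 3], the left side of the equation is at least -12, but the right side is -18 < -12. No integer solution exists.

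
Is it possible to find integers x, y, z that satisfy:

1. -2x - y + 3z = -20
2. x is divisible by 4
Yes

Take x = 0, y = 2, z = -6. Substituting into each constraint:
  (1) -2(0) + (-2) + 3(-6) = -20 ✓
  (2) 0 = 4 × 0, remainder 0 ✓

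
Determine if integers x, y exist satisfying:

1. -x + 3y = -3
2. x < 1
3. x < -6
Yes

Take x = -9, y = -4. Substituting into each constraint:
  (1) 9 + 3(-4) = -3 ✓
  (2) -9 < 1 ✓
  (3) -9 < -6 ✓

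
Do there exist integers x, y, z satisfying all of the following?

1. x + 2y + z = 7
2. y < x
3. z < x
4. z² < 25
Yes

Take x = 3, y = 1, z = 2. Substituting into each constraint:
  (1) 3 + 2(1) + 2 = 7 ✓
  (2) 1 < 3 ✓
  (3) 2 < 3 ✓
  (4) z² = (2)² = 4, and 4 < 25 ✓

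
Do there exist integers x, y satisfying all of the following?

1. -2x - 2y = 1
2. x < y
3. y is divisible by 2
No

Even the single constraint (-2x - 2y = 1) is infeasible over the integers.

  - -2x - 2y = 1: every term on the left is divisible by 2, so the LHS ≡ 0 (mod 2), but the RHS 1 is not — no integer solution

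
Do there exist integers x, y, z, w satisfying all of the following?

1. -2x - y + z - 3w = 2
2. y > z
Yes

Take x = 0, y = 1, z = 0, w = -1. Substituting into each constraint:
  (1) -2(0) + (-1) + 0 - 3(-1) = 2 ✓
  (2) 1 > 0 ✓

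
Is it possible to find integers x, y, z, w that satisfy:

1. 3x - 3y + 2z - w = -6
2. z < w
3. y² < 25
Yes

Take x = -2, y = 0, z = 1, w = 2. Substituting into each constraint:
  (1) 3(-2) - 3(0) + 2(1) + (-2) = -6 ✓
  (2) 1 < 2 ✓
  (3) y² = (0)² = 0, and 0 < 25 ✓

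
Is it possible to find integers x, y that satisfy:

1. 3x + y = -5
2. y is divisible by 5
Yes

Take x = 5, y = -20. Substituting into each constraint:
  (1) 3(5) + (-20) = -5 ✓
  (2) -20 = 5 × -4, remainder 0 ✓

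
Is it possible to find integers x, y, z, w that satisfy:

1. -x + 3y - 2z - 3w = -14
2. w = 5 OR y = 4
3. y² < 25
Yes

Take x = 0, y = 1, z = 1, w = 5. Substituting into each constraint:
  (1) 0 + 3(1) - 2(1) - 3(5) = -14 ✓
  (2) w = 5, target 5 ✓ (first branch holds)
  (3) y² = (1)² = 1, and 1 < 25 ✓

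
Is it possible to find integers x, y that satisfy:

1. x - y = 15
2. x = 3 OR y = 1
Yes

Take x = 16, y = 1. Substituting into each constraint:
  (1) 16 + (-1) = 15 ✓
  (2) y = 1, target 1 ✓ (second branch holds)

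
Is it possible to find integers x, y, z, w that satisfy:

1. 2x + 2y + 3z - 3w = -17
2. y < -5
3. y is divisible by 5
Yes

Take x = 0, y = -10, z = 0, w = -1. Substituting into each constraint:
  (1) 2(0) + 2(-10) + 3(0) - 3(-1) = -17 ✓
  (2) -10 < -5 ✓
  (3) -10 = 5 × -2, remainder 0 ✓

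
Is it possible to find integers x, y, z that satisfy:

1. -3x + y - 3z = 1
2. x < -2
Yes

Take x = -3, y = -8, z = 0. Substituting into each constraint:
  (1) -3(-3) + (-8) - 3(0) = 1 ✓
  (2) -3 < -2 ✓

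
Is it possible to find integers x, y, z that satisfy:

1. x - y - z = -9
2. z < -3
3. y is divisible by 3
Yes

Take x = -13, y = 0, z = -4. Substituting into each constraint:
  (1) (-13) + 0 + 4 = -9 ✓
  (2) -4 < -3 ✓
  (3) 0 = 3 × 0, remainder 0 ✓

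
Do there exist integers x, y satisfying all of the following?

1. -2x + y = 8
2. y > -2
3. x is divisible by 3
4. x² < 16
Yes

Take x = 0, y = 8. Substituting into each constraint:
  (1) -2(0) + 8 = 8 ✓
  (2) 8 > -2 ✓
  (3) 0 = 3 × 0, remainder 0 ✓
  (4) x² = (0)² = 0, and 0 < 16 ✓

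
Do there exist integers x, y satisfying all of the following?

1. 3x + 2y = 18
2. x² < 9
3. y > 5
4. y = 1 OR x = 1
No

A contradictory subset is {3x + 2y = 18, y > 5, y = 1 OR x = 1}. No integer assignment can satisfy these jointly:

  - 3x + 2y = 18: is a linear equation tying the variables together
  - y > 5: bounds one variable relative to a constant
  - y = 1 OR x = 1: forces a choice: either y = 1 or x = 1

Split on the disjunction (y = 1 OR x = 1):
  • If y = 1: this contradicts the bound y ≥ 6.
  • If x = 1: with x = 1, every remaining term of the linear equation is divisible by 2, so the left side is ≡ 0 (mod 2); but the right side 15 ≡ 1 (mod 2). No integers can satisfy it.
Both branches are infeasible, so the system has no integer solution.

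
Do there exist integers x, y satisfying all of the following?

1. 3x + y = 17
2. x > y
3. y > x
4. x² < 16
No

A contradictory subset is {x > y, y > x}. No integer assignment can satisfy these jointly:

  - x > y: bounds one variable relative to another variable
  - y > x: bounds one variable relative to another variable

Direct contradiction: x > y and y > x cannot both hold.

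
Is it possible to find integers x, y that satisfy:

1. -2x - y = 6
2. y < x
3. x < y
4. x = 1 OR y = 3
No

A contradictory subset is {y < x, x < y}. No integer assignment can satisfy these jointly:

  - y < x: bounds one variable relative to another variable
  - x < y: bounds one variable relative to another variable

Direct contradiction: x > y and y > x cannot both hold.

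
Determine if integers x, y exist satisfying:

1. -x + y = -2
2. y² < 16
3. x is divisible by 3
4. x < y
No

A contradictory subset is {-x + y = -2, x < y}. No integer assignment can satisfy these jointly:

  - -x + y = -2: is a linear equation tying the variables together
  - x < y: bounds one variable relative to another variable

From the equation, x − y = 2, i.e. y − x = -2; but y > x requires y − x ≥ 1. Contradiction.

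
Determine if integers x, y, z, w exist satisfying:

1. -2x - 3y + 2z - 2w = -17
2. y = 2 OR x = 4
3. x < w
Yes

Take x = 4, y = 1, z = 2, w = 5. Substituting into each constraint:
  (1) -2(4) - 3(1) + 2(2) - 2(5) = -17 ✓
  (2) x = 4, target 4 ✓ (second branch holds)
  (3) 4 < 5 ✓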